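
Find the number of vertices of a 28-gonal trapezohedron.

58

The n-trapezohedron (dual of the n-antiprism) has V = 2·28 + 2 = 58, E = 4·28 = 112, F = 2·28 = 56.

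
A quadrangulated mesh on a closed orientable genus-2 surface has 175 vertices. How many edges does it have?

χ = 2 − 2·2 = -2, and every face is a square so 4F = 2E.
V − E + F = -2 with E = 4F/2 gives 175 − (4/2 − 1)·F = -2, so F = 177 and E = 354.

354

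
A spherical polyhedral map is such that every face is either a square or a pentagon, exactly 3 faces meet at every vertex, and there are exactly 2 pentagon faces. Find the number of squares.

Let x be the number of squares; then F = 2 + x.
Edge–face incidences: 2E = 5·2 + 4·x = 10 + 4x.
Every vertex has degree 3, so 3V = 2E.
Euler: V − E + F = 2 ⇒ (2E)/3 − E + (2 + x) = 2.
Multiply by 6: 2·(2E) − 3·(2E) + 6·(2 + x) = 12, i.e. 12 + 6x − (10 + 4x) = 12.
Collecting terms: 2x + 2 = 12, so 2x = 10, so x = 5.
Then 2E = 10 + 4·5 = 30, so E = 15, V = 2E/3 = 10, F = 2 + 5 = 7.

5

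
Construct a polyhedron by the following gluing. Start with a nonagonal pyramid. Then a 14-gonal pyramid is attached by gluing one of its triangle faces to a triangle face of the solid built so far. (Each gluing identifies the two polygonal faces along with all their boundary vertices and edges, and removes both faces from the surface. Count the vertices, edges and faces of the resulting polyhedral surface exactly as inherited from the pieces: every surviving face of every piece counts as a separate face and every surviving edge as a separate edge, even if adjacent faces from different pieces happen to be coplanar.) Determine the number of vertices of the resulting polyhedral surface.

22

A nonagonal pyramid: V=10, E=18, F=10.
Attach a 14-gonal pyramid (V=15, E=28, F=15) along a 3-gon: merge 3 vertices and 3 edges, delete both glued faces → V=22, E=43, F=23.
Check: V − E + F = 22 − 43 + 23 = 2.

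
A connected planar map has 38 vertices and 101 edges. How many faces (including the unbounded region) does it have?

Euler's formula for a connected plane graph: V − E + F = 2, so F = 2 − 38 + 101 = 65.

65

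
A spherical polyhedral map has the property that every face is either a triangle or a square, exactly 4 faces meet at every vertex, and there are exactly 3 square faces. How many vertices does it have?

Let x be the number of triangles; then F = 3 + x.
Edge–face incidences: 2E = 4·3 + 3·x = 12 + 3x.
Every vertex has degree 4, so 4V = 2E.
Euler: V − E + F = 2 ⇒ (2E)/4 − E + (3 + x) = 2.
Multiply by 8: 2·(2E) − 4·(2E) + 8·(3 + x) = 16, i.e. 24 + 8x − 2·(12 + 3x) = 16.
Collecting terms: 2x = 16, so x = 8.
Then 2E = 12 + 3·8 = 36, so E = 18, V = 2E/4 = 9, F = 3 + 8 = 11.

9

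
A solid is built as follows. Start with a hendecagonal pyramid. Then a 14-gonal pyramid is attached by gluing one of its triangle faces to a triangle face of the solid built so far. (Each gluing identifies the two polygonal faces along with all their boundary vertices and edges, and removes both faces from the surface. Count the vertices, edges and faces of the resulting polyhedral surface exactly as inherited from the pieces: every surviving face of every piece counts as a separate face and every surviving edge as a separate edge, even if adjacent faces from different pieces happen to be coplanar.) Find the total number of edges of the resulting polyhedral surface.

47

A hendecagonal pyramid: V=12, E=22, F=12.
Attach a 14-gonal pyramid (V=15, E=28, F=15) along a 3-gon: merge 3 vertices and 3 edges, delete both glued faces → V=24, E=47, F=25.
Check: V − E + F = 24 − 47 + 25 = 2.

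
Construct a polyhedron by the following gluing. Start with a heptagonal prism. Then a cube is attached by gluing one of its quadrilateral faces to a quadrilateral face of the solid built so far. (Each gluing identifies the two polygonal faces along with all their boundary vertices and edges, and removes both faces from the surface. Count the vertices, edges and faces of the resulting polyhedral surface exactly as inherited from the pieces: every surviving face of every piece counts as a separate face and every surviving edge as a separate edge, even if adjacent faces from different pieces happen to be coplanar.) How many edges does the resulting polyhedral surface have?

A heptagonal prism: V=14, E=21, F=9.
Attach a cube (V=8, E=12, F=6) along a 4-gon: merge 4 vertices and 4 edges, delete both glued faces → V=18, E=29, F=13.
Check: V − E + F = 18 − 29 + 13 = 2.

29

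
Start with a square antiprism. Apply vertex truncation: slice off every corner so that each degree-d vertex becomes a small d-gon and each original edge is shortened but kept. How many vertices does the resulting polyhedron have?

32

The base solid has V = 8, E = 16, F = 10.
Truncation replaces each original edge-end by a new vertex, so V′ = 2E = 32.
Each original edge survives, and each old vertex of degree d contributes d new edges; summing degrees gives Σd = 2E, so E′ = E + 2E = 3E = 48.
Each original face survives and each original vertex becomes one new face: F′ = F + V = 18.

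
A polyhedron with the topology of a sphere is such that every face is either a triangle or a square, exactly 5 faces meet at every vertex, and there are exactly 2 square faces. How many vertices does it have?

Let x be the number of triangles; then F = 2 + x.
Edge–face incidences: 2E = 4·2 + 3·x = 8 + 3x.
Every vertex has degree 5, so 5V = 2E.
Euler: V − E + F = 2 ⇒ (2E)/5 − E + (2 + x) = 2.
Multiply by 10: 2·(2E) − 5·(2E) + 10·(2 + x) = 20, i.e. 20 + 10x − 3·(8 + 3x) = 20.
Collecting terms: x − 4 = 20, so x = 24.
Then 2E = 8 + 3·24 = 80, so E = 40, V = 2E/5 = 16, F = 2 + 24 = 26.

16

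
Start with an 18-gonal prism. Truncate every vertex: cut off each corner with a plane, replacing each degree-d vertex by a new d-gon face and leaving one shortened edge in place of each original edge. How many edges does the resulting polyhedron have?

162

The base solid has V = 36, E = 54, F = 20.
Truncation replaces each original edge-end by a new vertex, so V′ = 2E = 108.
Each original edge survives, and each old vertex of degree d contributes d new edges; summing degrees gives Σd = 2E, so E′ = E + 2E = 3E = 162.
Each original face survives and each original vertex becomes one new face: F′ = F + V = 56.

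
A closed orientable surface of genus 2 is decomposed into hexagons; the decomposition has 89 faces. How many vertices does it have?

176

χ = 2 − 2·2 = -2, and every face is a hexagon so 6F = 2E.
E = 6·89/2 = 267. Then V = -2 + E − F = -2 + 267 − 89 = 176.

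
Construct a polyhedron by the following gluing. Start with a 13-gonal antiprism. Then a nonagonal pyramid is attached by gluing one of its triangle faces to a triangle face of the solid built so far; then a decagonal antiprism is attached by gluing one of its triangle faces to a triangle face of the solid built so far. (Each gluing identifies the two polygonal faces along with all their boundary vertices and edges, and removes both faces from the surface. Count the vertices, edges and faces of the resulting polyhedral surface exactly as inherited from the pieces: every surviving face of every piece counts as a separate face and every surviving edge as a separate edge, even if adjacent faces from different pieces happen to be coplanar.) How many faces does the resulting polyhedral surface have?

A 13-gonal antiprism: V=26, E=52, F=28.
Attach a nonagonal pyramid (V=10, E=18, F=10) along a 3-gon: merge 3 vertices and 3 edges, delete both glued faces → V=33, E=67, F=36.
Attach a decagonal antiprism (V=20, E=40, F=22) along a 3-gon: merge 3 vertices and 3 edges, delete both glued faces → V=50, E=104, F=56.
Check: V − E + F = 50 − 104 + 56 = 2.

56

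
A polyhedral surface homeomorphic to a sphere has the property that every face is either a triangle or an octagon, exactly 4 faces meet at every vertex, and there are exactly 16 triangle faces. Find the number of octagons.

2

Let x be the number of octagons; then F = 16 + x.
Edge–face incidences: 2E = 3·16 + 8·x = 48 + 8x.
Every vertex has degree 4, so 4V = 2E.
Euler: V − E + F = 2 ⇒ (2E)/4 − E + (16 + x) = 2.
Multiply by 8: 2·(2E) − 4·(2E) + 8·(16 + x) = 16, i.e. 128 + 8x − 2·(48 + 8x) = 16.
Collecting terms: −8x + 32 = 16, so −8x = −16, so x = 2.
Then 2E = 48 + 8·2 = 64, so E = 32, V = 2E/4 = 16, F = 16 + 2 = 18.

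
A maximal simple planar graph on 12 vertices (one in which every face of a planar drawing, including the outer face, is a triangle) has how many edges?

30

In a plane triangulation 3F = 2E and V − E + F = 2, so E = 3V − 6 = 3·12 − 6 = 30.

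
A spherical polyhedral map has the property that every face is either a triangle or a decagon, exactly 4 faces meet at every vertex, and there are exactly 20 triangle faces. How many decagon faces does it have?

Let x be the number of decagons; then F = 20 + x.
Edge–face incidences: 2E = 3·20 + 10·x = 60 + 10x.
Every vertex has degree 4, so 4V = 2E.
Euler: V − E + F = 2 ⇒ (2E)/4 − E + (20 + x) = 2.
Multiply by 8: 2·(2E) − 4·(2E) + 8·(20 + x) = 16, i.e. 160 + 8x − 2·(60 + 10x) = 16.
Collecting terms: −12x + 40 = 16, so −12x = −24, so x = 2.
Then 2E = 60 + 10·2 = 80, so E = 40, V = 2E/4 = 20, F = 20 + 2 = 22.

2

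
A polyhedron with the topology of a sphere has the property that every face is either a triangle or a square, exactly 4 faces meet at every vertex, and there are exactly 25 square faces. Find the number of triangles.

8

Let x be the number of triangles; then F = 25 + x.
Edge–face incidences: 2E = 4·25 + 3·x = 100 + 3x.
Every vertex has degree 4, so 4V = 2E.
Euler: V − E + F = 2 ⇒ (2E)/4 − E + (25 + x) = 2.
Multiply by 8: 2·(2E) − 4·(2E) + 8·(25 + x) = 16, i.e. 200 + 8x − 2·(100 + 3x) = 16.
Collecting terms: 2x = 16, so x = 8.
Then 2E = 100 + 3·8 = 124, so E = 62, V = 2E/4 = 31, F = 25 + 8 = 33.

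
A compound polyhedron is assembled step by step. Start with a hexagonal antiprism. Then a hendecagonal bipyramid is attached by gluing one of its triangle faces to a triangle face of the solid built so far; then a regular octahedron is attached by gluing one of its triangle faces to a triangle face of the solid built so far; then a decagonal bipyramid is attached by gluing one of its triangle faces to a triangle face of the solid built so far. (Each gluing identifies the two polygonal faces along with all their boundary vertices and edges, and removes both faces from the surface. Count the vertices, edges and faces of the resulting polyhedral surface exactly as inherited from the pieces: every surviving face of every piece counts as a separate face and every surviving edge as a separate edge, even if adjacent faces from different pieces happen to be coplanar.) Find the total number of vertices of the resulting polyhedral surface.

A hexagonal antiprism: V=12, E=24, F=14.
Attach a hendecagonal bipyramid (V=13, E=33, F=22) along a 3-gon: merge 3 vertices and 3 edges, delete both glued faces → V=22, E=54, F=34.
Attach a regular octahedron (V=6, E=12, F=8) along a 3-gon: merge 3 vertices and 3 edges, delete both glued faces → V=25, E=63, F=40.
Attach a decagonal bipyramid (V=12, E=30, F=20) along a 3-gon: merge 3 vertices and 3 edges, delete both glued faces → V=34, E=90, F=58.
Check: V − E + F = 34 − 90 + 58 = 2.

34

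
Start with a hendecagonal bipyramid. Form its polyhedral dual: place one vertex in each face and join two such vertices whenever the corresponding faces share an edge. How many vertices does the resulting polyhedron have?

22

The base solid has V = 13, E = 33, F = 22.
The dual swaps V and F and preserves E: V′ = F = 22, E′ = E = 33, F′ = V = 13.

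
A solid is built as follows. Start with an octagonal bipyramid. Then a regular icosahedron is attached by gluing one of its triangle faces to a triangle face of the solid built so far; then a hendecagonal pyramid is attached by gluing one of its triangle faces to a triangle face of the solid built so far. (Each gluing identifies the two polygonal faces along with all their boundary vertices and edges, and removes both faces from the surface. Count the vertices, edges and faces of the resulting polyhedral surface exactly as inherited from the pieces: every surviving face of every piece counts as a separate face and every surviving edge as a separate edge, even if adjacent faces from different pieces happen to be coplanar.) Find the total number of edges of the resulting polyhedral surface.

70

An octagonal bipyramid: V=10, E=24, F=16.
Attach a regular icosahedron (V=12, E=30, F=20) along a 3-gon: merge 3 vertices and 3 edges, delete both glued faces → V=19, E=51, F=34.
Attach a hendecagonal pyramid (V=12, E=22, F=12) along a 3-gon: merge 3 vertices and 3 edges, delete both glued faces → V=28, E=70, F=44.
Check: V − E + F = 28 − 70 + 44 = 2.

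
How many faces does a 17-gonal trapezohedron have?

The n-trapezohedron (dual of the n-antiprism) has V = 2·17 + 2 = 36, E = 4·17 = 68, F = 2·17 = 34.

34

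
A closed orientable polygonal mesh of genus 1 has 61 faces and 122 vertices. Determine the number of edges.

For a closed orientable surface of genus 1, χ = 2 − 2·1 = 0.
E = V + F − (0) = 122 + 61 − (0) = 183.

183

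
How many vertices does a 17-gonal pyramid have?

A pyramid on an n-gon base has one n-gon and n triangles: V = 17 + 1 = 18, E = 2·17 = 34, F = 17 + 1 = 18.

18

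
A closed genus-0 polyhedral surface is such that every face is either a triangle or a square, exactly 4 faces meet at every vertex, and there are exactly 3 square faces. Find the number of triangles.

8

Let x be the number of triangles; then F = 3 + x.
Edge–face incidences: 2E = 4·3 + 3·x = 12 + 3x.
Every vertex has degree 4, so 4V = 2E.
Euler: V − E + F = 2 ⇒ (2E)/4 − E + (3 + x) = 2.
Multiply by 8: 2·(2E) − 4·(2E) + 8·(3 + x) = 16, i.e. 24 + 8x − 2·(12 + 3x) = 16.
Collecting terms: 2x = 16, so x = 8.
Then 2E = 12 + 3·8 = 36, so E = 18, V = 2E/4 = 9, F = 3 + 8 = 11.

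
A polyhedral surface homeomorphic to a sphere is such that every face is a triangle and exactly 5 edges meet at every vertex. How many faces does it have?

Each face has 3 edges and each edge borders two faces, so 2E = 3F.
Each vertex has degree 5, so 5V = 2E and hence V = 3F/5.
Euler: V − E + F = 2 ⇒ (3F/5) − (3F/2) + F = 2.
Multiply by 10: (6 − 15 + 10)F = 20, i.e. 1F = 20.
So F = 20, E = 3·20/2 = 30, V = 3·20/5 = 12.

20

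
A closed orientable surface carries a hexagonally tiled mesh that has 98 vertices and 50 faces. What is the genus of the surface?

2

Every face is a hexagon, so 2E = 6·50 = 300, giving E = 150.
χ = V − E + F = 98 − 150 + 50 = -2.
For a closed orientable surface χ = 2 − 2g, so g = (2 − (-2))/2 = 2.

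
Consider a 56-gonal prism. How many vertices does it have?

112

A prism on an n-gon has two n-gon bases and n rectangular sides: V = 2·56 = 112, E = 3·56 = 168, F = 56 + 2 = 58.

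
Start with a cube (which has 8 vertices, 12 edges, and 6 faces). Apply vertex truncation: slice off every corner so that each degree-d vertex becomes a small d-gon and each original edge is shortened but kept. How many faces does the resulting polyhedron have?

14

Truncation replaces each original edge-end by a new vertex, so V′ = 2E = 24.
Each original edge survives, and each old vertex of degree d contributes d new edges; summing degrees gives Σd = 2E, so E′ = E + 2E = 3E = 36.
Each original face survives and each original vertex becomes one new face: F′ = F + V = 14.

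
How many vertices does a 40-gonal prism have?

80

A prism on an n-gon has two n-gon bases and n rectangular sides: V = 2·40 = 80, E = 3·40 = 120, F = 40 + 2 = 42.
Check: V − E + F = 80 − 120 + 42 = 2.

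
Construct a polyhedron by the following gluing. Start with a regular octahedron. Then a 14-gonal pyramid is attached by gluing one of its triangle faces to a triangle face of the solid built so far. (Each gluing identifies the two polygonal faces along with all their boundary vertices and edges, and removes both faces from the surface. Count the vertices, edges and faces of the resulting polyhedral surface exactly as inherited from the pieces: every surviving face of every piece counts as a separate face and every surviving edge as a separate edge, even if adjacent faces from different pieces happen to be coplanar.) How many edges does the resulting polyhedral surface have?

A regular octahedron: V=6, E=12, F=8.
Attach a 14-gonal pyramid (V=15, E=28, F=15) along a 3-gon: merge 3 vertices and 3 edges, delete both glued faces → V=18, E=37, F=21.
Check: V − E + F = 18 − 37 + 21 = 2.

37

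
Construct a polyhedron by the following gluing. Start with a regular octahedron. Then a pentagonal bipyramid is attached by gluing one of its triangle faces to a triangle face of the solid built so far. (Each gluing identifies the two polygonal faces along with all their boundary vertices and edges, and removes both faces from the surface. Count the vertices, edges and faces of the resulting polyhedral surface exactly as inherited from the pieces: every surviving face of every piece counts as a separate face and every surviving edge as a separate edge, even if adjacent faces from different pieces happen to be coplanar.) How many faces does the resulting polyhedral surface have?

A regular octahedron: V=6, E=12, F=8.
Attach a pentagonal bipyramid (V=7, E=15, F=10) along a 3-gon: merge 3 vertices and 3 edges, delete both glued faces → V=10, E=24, F=16.
Check: V − E + F = 10 − 24 + 16 = 2.

16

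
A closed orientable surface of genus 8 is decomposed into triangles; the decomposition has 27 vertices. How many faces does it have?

χ = 2 − 2·8 = -14, and every face is a triangle so 3F = 2E.
V − E + F = -14 with E = 3F/2 gives 27 − (3/2 − 1)·F = -14, so F = 82 and E = 123.

82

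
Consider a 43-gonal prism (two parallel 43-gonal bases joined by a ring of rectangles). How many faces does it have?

A prism on an n-gon has two n-gon bases and n rectangular sides: V = 2·43 = 86, E = 3·43 = 129, F = 43 + 2 = 45.

45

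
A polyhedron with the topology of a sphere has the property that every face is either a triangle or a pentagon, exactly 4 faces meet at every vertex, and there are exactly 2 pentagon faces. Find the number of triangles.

Let x be the number of triangles; then F = 2 + x.
Edge–face incidences: 2E = 5·2 + 3·x = 10 + 3x.
Every vertex has degree 4, so 4V = 2E.
Euler: V − E + F = 2 ⇒ (2E)/4 − E + (2 + x) = 2.
Multiply by 8: 2·(2E) − 4·(2E) + 8·(2 + x) = 16, i.e. 16 + 8x − 2·(10 + 3x) = 16.
Collecting terms: 2x − 4 = 16, so 2x = 20, so x = 10.
Then 2E = 10 + 3·10 = 40, so E = 20, V = 2E/4 = 10, F = 2 + 10 = 12.

10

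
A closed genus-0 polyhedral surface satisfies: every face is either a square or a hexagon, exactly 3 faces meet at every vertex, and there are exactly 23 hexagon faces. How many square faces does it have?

Let x be the number of squares; then F = 23 + x.
Edge–face incidences: 2E = 6·23 + 4·x = 138 + 4x.
Every vertex has degree 3, so 3V = 2E.
Euler: V − E + F = 2 ⇒ (2E)/3 − E + (23 + x) = 2.
Multiply by 6: 2·(2E) − 3·(2E) + 6·(23 + x) = 12, i.e. 138 + 6x − (138 + 4x) = 12.
Collecting terms: 2x = 12, so x = 6.
Then 2E = 138 + 4·6 = 162, so E = 81, V = 2E/3 = 54, F = 23 + 6 = 29.

6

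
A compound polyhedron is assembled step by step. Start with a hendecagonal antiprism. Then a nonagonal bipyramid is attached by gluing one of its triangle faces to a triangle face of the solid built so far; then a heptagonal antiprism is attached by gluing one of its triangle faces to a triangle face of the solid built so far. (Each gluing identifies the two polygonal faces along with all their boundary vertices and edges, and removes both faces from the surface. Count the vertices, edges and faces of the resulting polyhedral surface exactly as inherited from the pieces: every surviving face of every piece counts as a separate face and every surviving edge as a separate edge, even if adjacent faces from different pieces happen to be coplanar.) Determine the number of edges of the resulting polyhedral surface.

A hendecagonal antiprism: V=22, E=44, F=24.
Attach a nonagonal bipyramid (V=11, E=27, F=18) along a 3-gon: merge 3 vertices and 3 edges, delete both glued faces → V=30, E=68, F=40.
Attach a heptagonal antiprism (V=14, E=28, F=16) along a 3-gon: merge 3 vertices and 3 edges, delete both glued faces → V=41, E=93, F=54.
Check: V − E + F = 41 − 93 + 54 = 2.

93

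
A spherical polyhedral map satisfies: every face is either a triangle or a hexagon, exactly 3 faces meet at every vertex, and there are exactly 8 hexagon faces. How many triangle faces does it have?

Let x be the number of triangles; then F = 8 + x.
Edge–face incidences: 2E = 6·8 + 3·x = 48 + 3x.
Every vertex has degree 3, so 3V = 2E.
Euler: V − E + F = 2 ⇒ (2E)/3 − E + (8 + x) = 2.
Multiply by 6: 2·(2E) − 3·(2E) + 6·(8 + x) = 12, i.e. 48 + 6x − (48 + 3x) = 12.
Collecting terms: 3x = 12, so x = 4.
Then 2E = 48 + 3·4 = 60, so E = 30, V = 2E/3 = 20, F = 8 + 4 = 12.

4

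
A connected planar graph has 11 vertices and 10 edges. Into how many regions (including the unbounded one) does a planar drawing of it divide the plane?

1

Euler's formula for a connected plane graph: V − E + F = 2, so F = 2 − 11 + 10 = 1.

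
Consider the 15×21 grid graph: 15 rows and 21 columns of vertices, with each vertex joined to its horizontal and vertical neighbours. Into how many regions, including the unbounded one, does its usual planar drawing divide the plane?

281

The grid has V = 15·21 = 315 vertices and E = 15·20 + 21·14 = 594 edges.
F = 2 − V + E = 2 − 315 + 594 = 281.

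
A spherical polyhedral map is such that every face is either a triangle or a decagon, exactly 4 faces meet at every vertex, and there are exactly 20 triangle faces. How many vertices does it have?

Let x be the number of decagons; then F = 20 + x.
Edge–face incidences: 2E = 3·20 + 10·x = 60 + 10x.
Every vertex has degree 4, so 4V = 2E.
Euler: V − E + F = 2 ⇒ (2E)/4 − E + (20 + x) = 2.
Multiply by 8: 2·(2E) − 4·(2E) + 8·(20 + x) = 16, i.e. 160 + 8x − 2·(60 + 10x) = 16.
Collecting terms: −12x + 40 = 16, so −12x = −24, so x = 2.
Then 2E = 60 + 10·2 = 80, so E = 40, V = 2E/4 = 20, F = 20 + 2 = 22.

20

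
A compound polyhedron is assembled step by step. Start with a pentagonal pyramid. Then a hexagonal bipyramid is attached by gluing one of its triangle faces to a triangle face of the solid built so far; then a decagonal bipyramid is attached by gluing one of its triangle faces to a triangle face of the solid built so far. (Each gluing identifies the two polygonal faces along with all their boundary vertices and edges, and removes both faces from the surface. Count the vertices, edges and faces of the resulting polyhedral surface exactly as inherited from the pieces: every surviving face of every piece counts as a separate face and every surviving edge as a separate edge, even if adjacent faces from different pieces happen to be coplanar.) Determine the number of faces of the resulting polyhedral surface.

34

A pentagonal pyramid: V=6, E=10, F=6.
Attach a hexagonal bipyramid (V=8, E=18, F=12) along a 3-gon: merge 3 vertices and 3 edges, delete both glued faces → V=11, E=25, F=16.
Attach a decagonal bipyramid (V=12, E=30, F=20) along a 3-gon: merge 3 vertices and 3 edges, delete both glued faces → V=20, E=52, F=34.
Check: V − E + F = 20 − 52 + 34 = 2.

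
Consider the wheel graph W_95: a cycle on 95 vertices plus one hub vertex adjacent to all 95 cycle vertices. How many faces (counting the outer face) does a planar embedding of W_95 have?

W_95 has V = 95 + 1 = 96 vertices and E = 2·95 = 190 edges.
By Euler's formula F = 2 − V + E = 2 − 96 + 190 = 96.

96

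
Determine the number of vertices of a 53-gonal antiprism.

An antiprism on an n-gon has two n-gon caps and 2n triangles: V = 2·53 = 106, E = 4·53 = 212, F = 2·53 + 2 = 108.

106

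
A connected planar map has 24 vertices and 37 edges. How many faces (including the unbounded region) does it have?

Euler's formula for a connected plane graph: V − E + F = 2, so F = 2 − 24 + 37 = 15.

15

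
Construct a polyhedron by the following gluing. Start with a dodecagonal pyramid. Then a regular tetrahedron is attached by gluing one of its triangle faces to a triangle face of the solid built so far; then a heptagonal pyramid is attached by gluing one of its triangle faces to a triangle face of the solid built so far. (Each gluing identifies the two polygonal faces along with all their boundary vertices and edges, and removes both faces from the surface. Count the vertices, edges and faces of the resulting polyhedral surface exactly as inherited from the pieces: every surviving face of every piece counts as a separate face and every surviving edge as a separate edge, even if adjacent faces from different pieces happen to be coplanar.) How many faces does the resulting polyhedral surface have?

A dodecagonal pyramid: V=13, E=24, F=13.
Attach a regular tetrahedron (V=4, E=6, F=4) along a 3-gon: merge 3 vertices and 3 edges, delete both glued faces → V=14, E=27, F=15.
Attach a heptagonal pyramid (V=8, E=14, F=8) along a 3-gon: merge 3 vertices and 3 edges, delete both glued faces → V=19, E=38, F=21.
Check: V − E + F = 19 − 38 + 21 = 2.

21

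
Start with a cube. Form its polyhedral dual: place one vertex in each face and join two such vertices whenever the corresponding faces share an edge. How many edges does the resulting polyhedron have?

12

The base solid has V = 8, E = 12, F = 6.
The dual swaps V and F and preserves E: V′ = F = 6, E′ = E = 12, F′ = V = 8.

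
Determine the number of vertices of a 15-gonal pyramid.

A pyramid on an n-gon base has one n-gon and n triangles: V = 15 + 1 = 16, E = 2·15 = 30, F = 15 + 1 = 16.

16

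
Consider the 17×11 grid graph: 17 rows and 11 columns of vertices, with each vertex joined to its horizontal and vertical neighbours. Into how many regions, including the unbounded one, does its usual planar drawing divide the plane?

The grid has V = 17·11 = 187 vertices and E = 17·10 + 11·16 = 346 edges.
F = 2 − V + E = 2 − 187 + 346 = 161.

161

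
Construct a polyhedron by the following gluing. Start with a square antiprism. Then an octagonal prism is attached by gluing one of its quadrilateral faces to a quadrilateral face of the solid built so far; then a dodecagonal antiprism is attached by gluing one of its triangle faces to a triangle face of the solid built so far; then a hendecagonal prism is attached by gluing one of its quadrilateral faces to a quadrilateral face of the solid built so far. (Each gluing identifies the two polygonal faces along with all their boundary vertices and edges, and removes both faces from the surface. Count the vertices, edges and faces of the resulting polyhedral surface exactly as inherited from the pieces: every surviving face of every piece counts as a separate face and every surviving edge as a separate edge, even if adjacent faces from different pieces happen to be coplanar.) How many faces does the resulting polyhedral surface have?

A square antiprism: V=8, E=16, F=10.
Attach an octagonal prism (V=16, E=24, F=10) along a 4-gon: merge 4 vertices and 4 edges, delete both glued faces → V=20, E=36, F=18.
Attach a dodecagonal antiprism (V=24, E=48, F=26) along a 3-gon: merge 3 vertices and 3 edges, delete both glued faces → V=41, E=81, F=42.
Attach a hendecagonal prism (V=22, E=33, F=13) along a 4-gon: merge 4 vertices and 4 edges, delete both glued faces → V=59, E=110, F=53.
Check: V − E + F = 59 − 110 + 53 = 2.

53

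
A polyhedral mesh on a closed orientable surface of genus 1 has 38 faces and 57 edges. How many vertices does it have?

19

For a closed orientable surface of genus 1, χ = 2 − 2·1 = 0.
V = 0 + E − F = 0 + 57 − 38 = 19.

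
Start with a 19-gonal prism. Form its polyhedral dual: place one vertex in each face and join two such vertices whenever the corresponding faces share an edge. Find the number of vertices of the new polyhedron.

The base solid has V = 38, E = 57, F = 21.
The dual swaps V and F and preserves E: V′ = F = 21, E′ = E = 57, F′ = V = 38.

21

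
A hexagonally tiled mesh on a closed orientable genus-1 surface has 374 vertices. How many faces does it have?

187

χ = 2 − 2·1 = 0, and every face is a hexagon so 6F = 2E.
V − E + F = 0 with E = 6F/2 gives 374 − (6/2 − 1)·F = 0, so F = 187 and E = 561.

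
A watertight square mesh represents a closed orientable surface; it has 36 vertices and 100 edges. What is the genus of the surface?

8

Every face is a square and each edge borders two faces, so 4F = 2·100, giving F = 50.
χ = V − E + F = 36 − 100 + 50 = -14.
For a closed orientable surface χ = 2 − 2g, so g = (2 − (-14))/2 = 8.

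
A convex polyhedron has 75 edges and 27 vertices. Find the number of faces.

Here V − E + F = 2.
F = 2 − V + E = 2 − 27 + 75 = 50.

50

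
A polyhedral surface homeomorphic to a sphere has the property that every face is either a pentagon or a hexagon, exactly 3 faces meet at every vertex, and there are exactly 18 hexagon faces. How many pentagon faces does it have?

12

Let x be the number of pentagons; then F = 18 + x.
Edge–face incidences: 2E = 6·18 + 5·x = 108 + 5x.
Every vertex has degree 3, so 3V = 2E.
Euler: V − E + F = 2 ⇒ (2E)/3 − E + (18 + x) = 2.
Multiply by 6: 2·(2E) − 3·(2E) + 6·(18 + x) = 12, i.e. 108 + 6x − (108 + 5x) = 12.
Collecting terms: x = 12.
Then 2E = 108 + 5·12 = 168, so E = 84, V = 2E/3 = 56, F = 18 + 12 = 30.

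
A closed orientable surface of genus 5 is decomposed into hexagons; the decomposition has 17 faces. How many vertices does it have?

χ = 2 − 2·5 = -8, and every face is a hexagon so 6F = 2E.
E = 6·17/2 = 51. Then V = -8 + E − F = -8 + 51 − 17 = 26.

26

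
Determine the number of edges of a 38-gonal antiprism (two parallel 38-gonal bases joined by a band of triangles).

An antiprism on an n-gon has two n-gon caps and 2n triangles: V = 2·38 = 76, E = 4·38 = 152, F = 2·38 + 2 = 78.

152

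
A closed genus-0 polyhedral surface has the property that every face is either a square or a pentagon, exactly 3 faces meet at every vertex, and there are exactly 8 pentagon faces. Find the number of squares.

2

Let x be the number of squares; then F = 8 + x.
Edge–face incidences: 2E = 5·8 + 4·x = 40 + 4x.
Every vertex has degree 3, so 3V = 2E.
Euler: V − E + F = 2 ⇒ (2E)/3 − E + (8 + x) = 2.
Multiply by 6: 2·(2E) − 3·(2E) + 6·(8 + x) = 12, i.e. 48 + 6x − (40 + 4x) = 12.
Collecting terms: 2x + 8 = 12, so 2x = 4, so x = 2.
Then 2E = 40 + 4·2 = 48, so E = 24, V = 2E/3 = 16, F = 8 + 2 = 10.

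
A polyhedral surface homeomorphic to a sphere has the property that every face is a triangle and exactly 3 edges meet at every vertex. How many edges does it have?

Each face has 3 edges and each edge borders two faces, so 2E = 3F.
Each vertex has degree 3, so 3V = 2E and hence V = 3F/3.
Euler: V − E + F = 2 ⇒ (3F/3) − (3F/2) + F = 2.
Multiply by 6: (6 − 9 + 6)F = 12, i.e. 3F = 12.
So F = 4, E = 3·4/2 = 6, V = 3·4/3 = 4.

6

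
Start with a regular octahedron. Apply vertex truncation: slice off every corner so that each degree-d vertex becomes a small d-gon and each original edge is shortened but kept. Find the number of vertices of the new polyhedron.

24

The base solid has V = 6, E = 12, F = 8.
Truncation replaces each original edge-end by a new vertex, so V′ = 2E = 24.
Each original edge survives, and each old vertex of degree d contributes d new edges; summing degrees gives Σd = 2E, so E′ = E + 2E = 3E = 36.
Each original face survives and each original vertex becomes one new face: F′ = F + V = 14.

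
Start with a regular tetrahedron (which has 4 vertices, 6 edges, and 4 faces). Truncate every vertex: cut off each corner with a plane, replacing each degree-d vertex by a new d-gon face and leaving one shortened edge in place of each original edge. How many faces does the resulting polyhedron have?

8

Truncation replaces each original edge-end by a new vertex, so V′ = 2E = 12.
Each original edge survives, and each old vertex of degree d contributes d new edges; summing degrees gives Σd = 2E, so E′ = E + 2E = 3E = 18.
Each original face survives and each original vertex becomes one new face: F′ = F + V = 8.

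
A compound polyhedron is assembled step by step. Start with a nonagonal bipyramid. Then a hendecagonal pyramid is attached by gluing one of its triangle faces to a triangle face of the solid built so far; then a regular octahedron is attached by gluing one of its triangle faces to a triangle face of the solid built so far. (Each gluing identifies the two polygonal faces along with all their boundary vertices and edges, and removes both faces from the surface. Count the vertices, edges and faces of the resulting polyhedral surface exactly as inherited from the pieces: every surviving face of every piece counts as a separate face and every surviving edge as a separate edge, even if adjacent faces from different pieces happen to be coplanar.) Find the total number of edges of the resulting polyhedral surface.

A nonagonal bipyramid: V=11, E=27, F=18.
Attach a hendecagonal pyramid (V=12, E=22, F=12) along a 3-gon: merge 3 vertices and 3 edges, delete both glued faces → V=20, E=46, F=28.
Attach a regular octahedron (V=6, E=12, F=8) along a 3-gon: merge 3 vertices and 3 edges, delete both glued faces → V=23, E=55, F=34.
Check: V − E + F = 23 − 55 + 34 = 2.

55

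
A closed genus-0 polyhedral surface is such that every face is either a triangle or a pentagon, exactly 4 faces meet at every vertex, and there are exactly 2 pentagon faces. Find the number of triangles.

10

Let x be the number of triangles; then F = 2 + x.
Edge–face incidences: 2E = 5·2 + 3·x = 10 + 3x.
Every vertex has degree 4, so 4V = 2E.
Euler: V − E + F = 2 ⇒ (2E)/4 − E + (2 + x) = 2.
Multiply by 8: 2·(2E) − 4·(2E) + 8·(2 + x) = 16, i.e. 16 + 8x − 2·(10 + 3x) = 16.
Collecting terms: 2x − 4 = 16, so 2x = 20, so x = 10.
Then 2E = 10 + 3·10 = 40, so E = 20, V = 2E/4 = 10, F = 2 + 10 = 12.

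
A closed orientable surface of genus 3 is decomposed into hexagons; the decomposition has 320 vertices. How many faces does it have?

162

χ = 2 − 2·3 = -4, and every face is a hexagon so 6F = 2E.
V − E + F = -4 with E = 6F/2 gives 320 − (6/2 − 1)·F = -4, so F = 162 and E = 486.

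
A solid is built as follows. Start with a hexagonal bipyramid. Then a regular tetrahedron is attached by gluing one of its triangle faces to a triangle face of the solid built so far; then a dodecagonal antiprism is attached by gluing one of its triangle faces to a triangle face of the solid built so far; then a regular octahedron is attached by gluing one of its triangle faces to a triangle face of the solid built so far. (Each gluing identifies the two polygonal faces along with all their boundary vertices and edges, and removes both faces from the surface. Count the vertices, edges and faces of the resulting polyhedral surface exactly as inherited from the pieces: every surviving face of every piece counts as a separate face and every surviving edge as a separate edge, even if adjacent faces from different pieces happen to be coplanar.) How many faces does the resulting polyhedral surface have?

A hexagonal bipyramid: V=8, E=18, F=12.
Attach a regular tetrahedron (V=4, E=6, F=4) along a 3-gon: merge 3 vertices and 3 edges, delete both glued faces → V=9, E=21, F=14.
Attach a dodecagonal antiprism (V=24, E=48, F=26) along a 3-gon: merge 3 vertices and 3 edges, delete both glued faces → V=30, E=66, F=38.
Attach a regular octahedron (V=6, E=12, F=8) along a 3-gon: merge 3 vertices and 3 edges, delete both glued faces → V=33, E=75, F=44.
Check: V − E + F = 33 − 75 + 44 = 2.

44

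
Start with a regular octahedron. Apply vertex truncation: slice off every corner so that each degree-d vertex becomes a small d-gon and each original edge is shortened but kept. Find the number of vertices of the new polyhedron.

24

The base solid has V = 6, E = 12, F = 8.
Truncation replaces each original edge-end by a new vertex, so V′ = 2E = 24.
Each original edge survives, and each old vertex of degree d contributes d new edges; summing degrees gives Σd = 2E, so E′ = E + 2E = 3E = 36.
Each original face survives and each original vertex becomes one new face: F′ = F + V = 14.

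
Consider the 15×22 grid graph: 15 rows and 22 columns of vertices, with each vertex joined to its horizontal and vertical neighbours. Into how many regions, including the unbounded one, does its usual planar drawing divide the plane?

The grid has V = 15·22 = 330 vertices and E = 15·21 + 22·14 = 623 edges.
F = 2 − V + E = 2 − 330 + 623 = 295.

295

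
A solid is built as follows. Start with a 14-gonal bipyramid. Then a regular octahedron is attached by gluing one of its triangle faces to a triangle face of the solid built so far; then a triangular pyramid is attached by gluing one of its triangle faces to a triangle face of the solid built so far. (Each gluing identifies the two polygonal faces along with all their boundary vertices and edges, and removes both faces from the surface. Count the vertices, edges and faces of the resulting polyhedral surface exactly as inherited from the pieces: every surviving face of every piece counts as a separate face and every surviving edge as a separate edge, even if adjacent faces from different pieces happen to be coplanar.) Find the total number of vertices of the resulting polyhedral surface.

A 14-gonal bipyramid: V=16, E=42, F=28.
Attach a regular octahedron (V=6, E=12, F=8) along a 3-gon: merge 3 vertices and 3 edges, delete both glued faces → V=19, E=51, F=34.
Attach a triangular pyramid (V=4, E=6, F=4) along a 3-gon: merge 3 vertices and 3 edges, delete both glued faces → V=20, E=54, F=36.
Check: V − E + F = 20 − 54 + 36 = 2.

20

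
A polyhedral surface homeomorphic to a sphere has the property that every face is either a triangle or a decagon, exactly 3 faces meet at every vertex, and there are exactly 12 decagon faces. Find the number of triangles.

Let x be the number of triangles; then F = 12 + x.
Edge–face incidences: 2E = 10·12 + 3·x = 120 + 3x.
Every vertex has degree 3, so 3V = 2E.
Euler: V − E + F = 2 ⇒ (2E)/3 − E + (12 + x) = 2.
Multiply by 6: 2·(2E) − 3·(2E) + 6·(12 + x) = 12, i.e. 72 + 6x − (120 + 3x) = 12.
Collecting terms: 3x − 48 = 12, so 3x = 60, so x = 20.
Then 2E = 120 + 3·20 = 180, so E = 90, V = 2E/3 = 60, F = 12 + 20 = 32.

20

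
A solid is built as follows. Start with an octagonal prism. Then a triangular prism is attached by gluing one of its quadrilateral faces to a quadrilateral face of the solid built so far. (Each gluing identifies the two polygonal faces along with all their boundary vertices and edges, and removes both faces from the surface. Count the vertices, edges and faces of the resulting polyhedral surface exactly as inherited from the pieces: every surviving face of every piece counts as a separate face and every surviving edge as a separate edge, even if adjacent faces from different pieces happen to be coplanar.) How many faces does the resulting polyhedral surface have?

13

An octagonal prism: V=16, E=24, F=10.
Attach a triangular prism (V=6, E=9, F=5) along a 4-gon: merge 4 vertices and 4 edges, delete both glued faces → V=18, E=29, F=13.
Check: V − E + F = 18 − 29 + 13 = 2.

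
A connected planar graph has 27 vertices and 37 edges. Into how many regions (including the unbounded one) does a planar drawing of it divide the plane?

12

Euler's formula for a connected plane graph: V − E + F = 2, so F = 2 − 27 + 37 = 12.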